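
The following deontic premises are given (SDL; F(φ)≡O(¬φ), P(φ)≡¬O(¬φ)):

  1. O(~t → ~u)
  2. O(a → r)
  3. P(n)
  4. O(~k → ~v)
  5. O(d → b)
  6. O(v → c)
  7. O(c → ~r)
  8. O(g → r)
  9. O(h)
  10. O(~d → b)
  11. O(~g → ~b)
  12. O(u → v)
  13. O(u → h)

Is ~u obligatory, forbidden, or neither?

Obligatory

Premises 10 and 5 cover both cases: O(~d → b) and O(d → b). Since ~d ∨ d is a tautology, O(b) follows.
Premise 11 is O(~g → ~b); contrapositively O(b → g). Since O(b) holds, K gives O(g).
From O(g) and premise 8, O(g → r), we obtain O(r).
Premise 7 is O(c → ~r); contrapositively O(r → ~c). Since O(r) holds, K gives O(~c).
Premise 6 is O(v → c); contrapositively O(~c → ~v). Since O(~c) holds, K gives O(~v).
Premise 12, O(u → v), contraposes to O(~v → ~u); with O(~v) we get O(~u).
Premises 1, 2, 3, 4, 9, 13 do not contribute to this derivation.
Hence ~u is obligatory.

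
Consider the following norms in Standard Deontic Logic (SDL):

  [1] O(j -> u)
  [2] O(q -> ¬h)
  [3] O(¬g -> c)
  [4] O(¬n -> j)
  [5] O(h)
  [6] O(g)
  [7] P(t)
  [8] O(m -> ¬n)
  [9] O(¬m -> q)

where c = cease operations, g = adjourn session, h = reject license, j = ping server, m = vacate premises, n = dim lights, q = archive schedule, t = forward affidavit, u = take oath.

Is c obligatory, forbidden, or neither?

Neither

Premise 3 is O(¬g -> c), but O(¬g) is not derivable from the premises, so it does not yield O(c).
No premise or chain of K-axiom applications forces O(c), and none forces O(¬c). So c is neither obligatory nor forbidden under these norms.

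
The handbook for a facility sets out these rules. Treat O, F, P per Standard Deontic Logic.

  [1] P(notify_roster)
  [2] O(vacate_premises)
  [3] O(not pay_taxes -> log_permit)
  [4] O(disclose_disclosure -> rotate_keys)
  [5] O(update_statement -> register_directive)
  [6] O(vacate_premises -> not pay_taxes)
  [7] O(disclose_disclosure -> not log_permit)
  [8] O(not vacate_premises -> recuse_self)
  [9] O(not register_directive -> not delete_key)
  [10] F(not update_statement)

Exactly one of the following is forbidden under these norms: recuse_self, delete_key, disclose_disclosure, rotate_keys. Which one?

Premise 2 gives O(vacate_premises).
Premise 6 is O(vacate_premises -> not pay_taxes); since O(vacate_premises), deontic closure gives O(not pay_taxes).
With premise 3, O(not pay_taxes -> log_permit), the K-axiom yields O(log_permit).
Premise 7 is O(disclose_disclosure -> not log_permit); contrapositively O(log_permit -> not disclose_disclosure). Since O(log_permit) holds, K gives O(not disclose_disclosure).
So O(not disclose_disclosure) holds, i.e. disclose_disclosure is forbidden. None of the other listed options is forbidden under the premises.

disclose_disclosure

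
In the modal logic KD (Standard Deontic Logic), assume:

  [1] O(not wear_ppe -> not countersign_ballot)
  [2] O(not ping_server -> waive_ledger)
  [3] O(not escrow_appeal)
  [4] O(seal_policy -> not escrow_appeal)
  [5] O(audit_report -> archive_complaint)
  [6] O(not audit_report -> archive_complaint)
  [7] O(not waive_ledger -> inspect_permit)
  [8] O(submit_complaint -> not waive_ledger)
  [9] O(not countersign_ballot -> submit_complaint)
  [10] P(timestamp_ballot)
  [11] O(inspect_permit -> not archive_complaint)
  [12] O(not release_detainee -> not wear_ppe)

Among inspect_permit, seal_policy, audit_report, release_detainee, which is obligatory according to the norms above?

release_detainee

By case analysis on audit_report: premise 5 gives O(audit_report -> archive_complaint) and premise 6 gives O(not audit_report -> archive_complaint), so O(archive_complaint) either way.
Premise 11 is O(inspect_permit -> not archive_complaint); contrapositively O(archive_complaint -> not inspect_permit). Since O(archive_complaint) holds, K gives O(not inspect_permit).
The contrapositive of premise 7 (O(not waive_ledger -> inspect_permit)) is O(not inspect_permit -> waive_ledger), and O(not inspect_permit) is already established, so O(waive_ledger).
Premise 8 is O(submit_complaint -> not waive_ledger); contrapositively O(waive_ledger -> not submit_complaint). Since O(waive_ledger) holds, K gives O(not submit_complaint).
The contrapositive of premise 9 (O(not countersign_ballot -> submit_complaint)) is O(not submit_complaint -> countersign_ballot), and O(not submit_complaint) is already established, so O(countersign_ballot).
Premise 1 is O(not wear_ppe -> not countersign_ballot); contrapositively O(countersign_ballot -> wear_ppe). Since O(countersign_ballot) holds, K gives O(wear_ppe).
Premise 12, O(not release_detainee -> not wear_ppe), contraposes to O(wear_ppe -> release_detainee); with O(wear_ppe) we get O(release_detainee).
So O(release_detainee) holds — release_detainee is obligatory. None of the other listed options is made obligatory by any chain of premises.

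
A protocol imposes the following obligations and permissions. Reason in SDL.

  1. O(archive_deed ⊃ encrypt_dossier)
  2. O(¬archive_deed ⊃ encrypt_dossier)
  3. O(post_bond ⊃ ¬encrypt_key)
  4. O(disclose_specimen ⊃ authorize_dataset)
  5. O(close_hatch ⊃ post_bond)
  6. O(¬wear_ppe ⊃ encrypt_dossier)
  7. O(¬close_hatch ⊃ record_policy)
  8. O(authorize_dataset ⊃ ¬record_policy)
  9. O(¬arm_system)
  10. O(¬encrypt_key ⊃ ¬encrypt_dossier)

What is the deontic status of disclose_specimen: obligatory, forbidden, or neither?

Forbidden

Premises 2 and 1 are O(¬archive_deed ⊃ encrypt_dossier) and O(archive_deed ⊃ encrypt_dossier); every ideal world satisfies ¬archive_deed or archive_deed, so in either case encrypt_dossier holds — hence O(encrypt_dossier).
The contrapositive of premise 10 (O(¬encrypt_key ⊃ ¬encrypt_dossier)) is O(encrypt_dossier ⊃ encrypt_key), and O(encrypt_dossier) is already established, so O(encrypt_key).
The contrapositive of premise 3 (O(post_bond ⊃ ¬encrypt_key)) is O(encrypt_key ⊃ ¬post_bond), and O(encrypt_key) is already established, so O(¬post_bond).
The contrapositive of premise 5 (O(close_hatch ⊃ post_bond)) is O(¬post_bond ⊃ ¬close_hatch), and O(¬post_bond) is already established, so O(¬close_hatch).
From O(¬close_hatch) and premise 7, O(¬close_hatch ⊃ record_policy), we obtain O(record_policy).
Premise 8 is O(authorize_dataset ⊃ ¬record_policy); contrapositively O(record_policy ⊃ ¬authorize_dataset). Since O(record_policy) holds, K gives O(¬authorize_dataset).
The contrapositive of premise 4 (O(disclose_specimen ⊃ authorize_dataset)) is O(¬authorize_dataset ⊃ ¬disclose_specimen), and O(¬authorize_dataset) is already established, so O(¬disclose_specimen).
Premises 6, 9 do not contribute to this derivation.
Thus O(¬disclose_specimen), which is F(disclose_specimen): disclose_specimen is forbidden.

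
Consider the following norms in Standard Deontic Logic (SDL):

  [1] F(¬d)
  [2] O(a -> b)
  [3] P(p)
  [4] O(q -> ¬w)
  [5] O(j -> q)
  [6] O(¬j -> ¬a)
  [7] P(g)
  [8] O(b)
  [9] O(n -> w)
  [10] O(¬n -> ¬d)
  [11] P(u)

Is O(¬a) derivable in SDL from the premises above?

Yes

F(¬d) at premise 1 means O(d).
Premise 10, O(¬n -> ¬d), contraposes to O(d -> n); with O(d) we get O(n).
With premise 9, O(n -> w), the K-axiom yields O(w).
Premise 4 is O(q -> ¬w); contrapositively O(w -> ¬q). Since O(w) holds, K gives O(¬q).
Premise 5 is O(j -> q); contrapositively O(¬q -> ¬j). Since O(¬q) holds, K gives O(¬j).
From O(¬j) and premise 6, O(¬j -> ¬a), we obtain O(¬a).
Premises 2, 3, 7, 8, 11 do not contribute to this derivation.
So O(¬a) follows.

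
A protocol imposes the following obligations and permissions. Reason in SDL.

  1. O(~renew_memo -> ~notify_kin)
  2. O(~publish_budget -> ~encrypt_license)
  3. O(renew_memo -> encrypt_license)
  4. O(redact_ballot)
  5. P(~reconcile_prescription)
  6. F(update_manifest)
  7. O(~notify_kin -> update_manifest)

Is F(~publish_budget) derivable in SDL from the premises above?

Yes

Premise 6 is F(update_manifest), i.e. O(~update_manifest).
Premise 7 is O(~notify_kin -> update_manifest); contrapositively O(~update_manifest -> notify_kin). Since O(~update_manifest) holds, K gives O(notify_kin).
The contrapositive of premise 1 (O(~renew_memo -> ~notify_kin)) is O(notify_kin -> renew_memo), and O(notify_kin) is already established, so O(renew_memo).
From O(renew_memo) and premise 3, O(renew_memo -> encrypt_license), we obtain O(encrypt_license).
Premise 2, O(~publish_budget -> ~encrypt_license), contraposes to O(encrypt_license -> publish_budget); with O(encrypt_license) we get O(publish_budget).
Premises 4, 5 do not contribute to this derivation.
So O(publish_budget) holds, i.e. F(~publish_budget). The claim follows.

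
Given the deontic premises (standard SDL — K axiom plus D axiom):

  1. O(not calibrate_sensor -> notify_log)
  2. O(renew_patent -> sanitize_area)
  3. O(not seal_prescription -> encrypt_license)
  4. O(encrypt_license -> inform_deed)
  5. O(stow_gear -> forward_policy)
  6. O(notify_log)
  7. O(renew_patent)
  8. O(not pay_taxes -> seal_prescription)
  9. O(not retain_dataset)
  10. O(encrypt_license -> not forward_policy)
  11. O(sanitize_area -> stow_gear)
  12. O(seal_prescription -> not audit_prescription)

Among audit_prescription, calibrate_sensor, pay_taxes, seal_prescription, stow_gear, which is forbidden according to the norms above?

From premise 7 we have O(renew_patent).
Premise 2 is O(renew_patent -> sanitize_area); since O(renew_patent), deontic closure gives O(sanitize_area).
Premise 11 is O(sanitize_area -> stow_gear); since O(sanitize_area), deontic closure gives O(stow_gear).
Applying K to premise 5 (O(stow_gear -> forward_policy)) and O(stow_gear) yields O(forward_policy).
Premise 10 is O(encrypt_license -> not forward_policy); contrapositively O(forward_policy -> not encrypt_license). Since O(forward_policy) holds, K gives O(not encrypt_license).
The contrapositive of premise 3 (O(not seal_prescription -> encrypt_license)) is O(not encrypt_license -> seal_prescription), and O(not encrypt_license) is already established, so O(seal_prescription).
From O(seal_prescription) and premise 12, O(seal_prescription -> not audit_prescription), we obtain O(not audit_prescription).
So O(not audit_prescription) holds, i.e. audit_prescription is forbidden. None of the other listed options is forbidden under the premises.

audit_prescription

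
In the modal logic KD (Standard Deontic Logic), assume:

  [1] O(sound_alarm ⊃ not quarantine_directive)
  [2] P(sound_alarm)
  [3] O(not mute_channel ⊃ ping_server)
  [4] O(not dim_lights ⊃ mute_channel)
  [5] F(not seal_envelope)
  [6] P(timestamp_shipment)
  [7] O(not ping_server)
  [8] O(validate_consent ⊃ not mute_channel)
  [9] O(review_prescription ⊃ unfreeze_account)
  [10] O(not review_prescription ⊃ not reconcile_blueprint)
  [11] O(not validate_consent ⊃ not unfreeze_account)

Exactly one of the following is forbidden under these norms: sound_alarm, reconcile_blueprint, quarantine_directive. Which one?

Premise 7 gives O(not ping_server).
Premise 3, O(not mute_channel ⊃ ping_server), contraposes to O(not ping_server ⊃ mute_channel); with O(not ping_server) we get O(mute_channel).
Premise 8 is O(validate_consent ⊃ not mute_channel); contrapositively O(mute_channel ⊃ not validate_consent). Since O(mute_channel) holds, K gives O(not validate_consent).
From O(not validate_consent) and premise 11, O(not validate_consent ⊃ not unfreeze_account), we obtain O(not unfreeze_account).
Premise 9, O(review_prescription ⊃ unfreeze_account), contraposes to O(not unfreeze_account ⊃ not review_prescription); with O(not unfreeze_account) we get O(not review_prescription).
Premise 10 is O(not review_prescription ⊃ not reconcile_blueprint); since O(not review_prescription), deontic closure gives O(not reconcile_blueprint).
So O(not reconcile_blueprint) holds, i.e. reconcile_blueprint is forbidden. None of the other listed options is forbidden under the premises.

reconcile_blueprint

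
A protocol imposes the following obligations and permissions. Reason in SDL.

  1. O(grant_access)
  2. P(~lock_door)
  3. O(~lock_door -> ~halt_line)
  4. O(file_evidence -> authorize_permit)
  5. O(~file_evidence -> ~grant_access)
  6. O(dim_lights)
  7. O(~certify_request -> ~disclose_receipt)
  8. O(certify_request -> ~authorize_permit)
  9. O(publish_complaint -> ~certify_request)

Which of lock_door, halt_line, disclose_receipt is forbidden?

Premise 1 gives O(grant_access).
Premise 5, O(~file_evidence -> ~grant_access), contraposes to O(grant_access -> file_evidence); with O(grant_access) we get O(file_evidence).
Applying K to premise 4 (O(file_evidence -> authorize_permit)) and O(file_evidence) yields O(authorize_permit).
The contrapositive of premise 8 (O(certify_request -> ~authorize_permit)) is O(authorize_permit -> ~certify_request), and O(authorize_permit) is already established, so O(~certify_request).
Premise 7 is O(~certify_request -> ~disclose_receipt); since O(~certify_request), deontic closure gives O(~disclose_receipt).
So O(~disclose_receipt) holds, i.e. disclose_receipt is forbidden. None of the other listed options is forbidden under the premises.

disclose_receipt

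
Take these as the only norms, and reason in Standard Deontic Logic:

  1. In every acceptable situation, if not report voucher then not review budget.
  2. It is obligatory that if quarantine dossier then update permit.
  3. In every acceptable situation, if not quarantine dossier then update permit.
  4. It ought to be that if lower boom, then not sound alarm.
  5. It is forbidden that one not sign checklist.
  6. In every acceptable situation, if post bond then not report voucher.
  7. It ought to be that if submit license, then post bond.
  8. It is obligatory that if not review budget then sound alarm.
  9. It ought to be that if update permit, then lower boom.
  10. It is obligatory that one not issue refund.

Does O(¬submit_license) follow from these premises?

Yes

Premises 2 and 3 are O(quarantine_dossier → update_permit) and O(¬quarantine_dossier → update_permit); every ideal world satisfies quarantine_dossier or ¬quarantine_dossier, so in either case update_permit holds — hence O(update_permit).
Premise 9 is O(update_permit → lower_boom); since O(update_permit), deontic closure gives O(lower_boom).
Applying K to premise 4 (O(lower_boom → ¬sound_alarm)) and O(lower_boom) yields O(¬sound_alarm).
Premise 8, O(¬review_budget → sound_alarm), contraposes to O(¬sound_alarm → review_budget); with O(¬sound_alarm) we get O(review_budget).
Premise 1, O(¬report_voucher → ¬review_budget), contraposes to O(review_budget → report_voucher); with O(review_budget) we get O(report_voucher).
Premise 6, O(post_bond → ¬report_voucher), contraposes to O(report_voucher → ¬post_bond); with O(report_voucher) we get O(¬post_bond).
The contrapositive of premise 7 (O(submit_license → post_bond)) is O(¬post_bond → ¬submit_license), and O(¬post_bond) is already established, so O(¬submit_license).
Premises 5, 10 do not contribute to this derivation.
So O(¬submit_license) follows.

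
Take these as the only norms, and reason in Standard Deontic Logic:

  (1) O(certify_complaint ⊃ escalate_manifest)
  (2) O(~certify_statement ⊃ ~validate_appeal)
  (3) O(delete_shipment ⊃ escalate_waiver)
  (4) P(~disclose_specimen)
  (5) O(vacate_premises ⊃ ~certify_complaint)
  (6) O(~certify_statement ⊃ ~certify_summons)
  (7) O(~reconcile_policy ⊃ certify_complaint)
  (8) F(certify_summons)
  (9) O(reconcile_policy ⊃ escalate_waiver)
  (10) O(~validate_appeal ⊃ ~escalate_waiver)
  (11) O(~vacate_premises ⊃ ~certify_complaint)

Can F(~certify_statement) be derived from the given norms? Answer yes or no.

By case analysis on vacate_premises: premise 5 gives O(vacate_premises ⊃ ~certify_complaint) and premise 11 gives O(~vacate_premises ⊃ ~certify_complaint), so O(~certify_complaint) either way.
The contrapositive of premise 7 (O(~reconcile_policy ⊃ certify_complaint)) is O(~certify_complaint ⊃ reconcile_policy), and O(~certify_complaint) is already established, so O(reconcile_policy).
Applying K to premise 9 (O(reconcile_policy ⊃ escalate_waiver)) and O(reconcile_policy) yields O(escalate_waiver).
The contrapositive of premise 10 (O(~validate_appeal ⊃ ~escalate_waiver)) is O(escalate_waiver ⊃ validate_appeal), and O(escalate_waiver) is already established, so O(validate_appeal).
Premise 2 is O(~certify_statement ⊃ ~validate_appeal); contrapositively O(validate_appeal ⊃ certify_statement). Since O(validate_appeal) holds, K gives O(certify_statement).
Premises 1, 3, 4, 6, 8 do not contribute to this derivation.
So O(certify_statement) holds, i.e. F(~certify_statement). The claim follows.

Yes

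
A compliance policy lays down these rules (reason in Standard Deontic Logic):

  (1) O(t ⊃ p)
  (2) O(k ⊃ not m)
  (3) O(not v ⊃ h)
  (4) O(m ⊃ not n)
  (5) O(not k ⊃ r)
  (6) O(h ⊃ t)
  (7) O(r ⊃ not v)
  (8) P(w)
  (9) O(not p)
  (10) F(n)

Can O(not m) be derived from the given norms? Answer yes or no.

Premise 9 states O(not p) outright.
The contrapositive of premise 1 (O(t ⊃ p)) is O(not p ⊃ not t), and O(not p) is already established, so O(not t).
Premise 6, O(h ⊃ t), contraposes to O(not t ⊃ not h); with O(not t) we get O(not h).
Premise 3 is O(not v ⊃ h); contrapositively O(not h ⊃ v). Since O(not h) holds, K gives O(v).
The contrapositive of premise 7 (O(r ⊃ not v)) is O(v ⊃ not r), and O(v) is already established, so O(not r).
Premise 5 is O(not k ⊃ r); contrapositively O(not r ⊃ k). Since O(not r) holds, K gives O(k).
Premise 2 is O(k ⊃ not m); since O(k), deontic closure gives O(not m).
Premises 4, 8, 10 do not contribute to this derivation.
So O(not m) follows.

Yes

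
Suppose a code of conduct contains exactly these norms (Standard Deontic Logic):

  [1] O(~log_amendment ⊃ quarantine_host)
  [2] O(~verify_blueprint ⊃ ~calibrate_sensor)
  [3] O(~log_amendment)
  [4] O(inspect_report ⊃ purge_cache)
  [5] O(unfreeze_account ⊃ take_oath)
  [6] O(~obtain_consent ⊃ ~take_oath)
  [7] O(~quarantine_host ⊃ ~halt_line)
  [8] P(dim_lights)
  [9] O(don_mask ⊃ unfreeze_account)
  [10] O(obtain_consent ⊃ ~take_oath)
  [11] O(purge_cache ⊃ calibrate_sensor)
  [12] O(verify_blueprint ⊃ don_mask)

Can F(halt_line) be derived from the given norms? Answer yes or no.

Premise 7 is O(~quarantine_host ⊃ ~halt_line), but O(~quarantine_host) is not derivable from the premises, so it does not yield O(~halt_line).
No other premise forces O(~halt_line). An ideal world satisfying every premise can still have halt_line true, so F(halt_line) is not derivable.

No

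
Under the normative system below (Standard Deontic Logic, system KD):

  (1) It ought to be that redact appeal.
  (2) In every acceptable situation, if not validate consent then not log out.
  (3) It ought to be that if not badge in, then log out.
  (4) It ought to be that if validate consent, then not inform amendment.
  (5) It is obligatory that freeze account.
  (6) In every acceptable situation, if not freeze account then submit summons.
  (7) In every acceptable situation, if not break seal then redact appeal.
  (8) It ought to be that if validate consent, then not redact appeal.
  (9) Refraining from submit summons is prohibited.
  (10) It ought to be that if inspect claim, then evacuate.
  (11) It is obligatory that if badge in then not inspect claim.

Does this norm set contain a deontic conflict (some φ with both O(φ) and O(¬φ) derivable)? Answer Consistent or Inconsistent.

Premise 6 is O(¬freeze_account → submit_summons); even if O(submit_summons) held, inferring O(¬freeze_account) would be affirming the consequent — invalid.
So O(¬freeze_account) is not derivable, and the apparent clash with O(freeze_account) does not arise.
A world satisfying every obligation exists (e.g. badge_in=true, break_seal=false, evacuate=false, freeze_account=true, inform_amendment=false, inspect_claim=false, log_out=false, redact_appeal=true, submit_summons=true, validate_consent=false); no atom is both obligatory and forbidden, so the set is consistent.

Consistent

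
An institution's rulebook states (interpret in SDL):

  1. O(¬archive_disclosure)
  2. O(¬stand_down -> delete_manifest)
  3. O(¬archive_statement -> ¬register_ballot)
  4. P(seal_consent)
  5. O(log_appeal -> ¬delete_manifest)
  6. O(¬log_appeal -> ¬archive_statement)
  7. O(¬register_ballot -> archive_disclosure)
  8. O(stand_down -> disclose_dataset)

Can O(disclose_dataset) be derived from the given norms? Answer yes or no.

Yes

Premise 1 states O(¬archive_disclosure) outright.
Premise 7 is O(¬register_ballot -> archive_disclosure); contrapositively O(¬archive_disclosure -> register_ballot). Since O(¬archive_disclosure) holds, K gives O(register_ballot).
Premise 3, O(¬archive_statement -> ¬register_ballot), contraposes to O(register_ballot -> archive_statement); with O(register_ballot) we get O(archive_statement).
Premise 6, O(¬log_appeal -> ¬archive_statement), contraposes to O(archive_statement -> log_appeal); with O(archive_statement) we get O(log_appeal).
From O(log_appeal) and premise 5, O(log_appeal -> ¬delete_manifest), we obtain O(¬delete_manifest).
Premise 2 is O(¬stand_down -> delete_manifest); contrapositively O(¬delete_manifest -> stand_down). Since O(¬delete_manifest) holds, K gives O(stand_down).
Premise 8 is O(stand_down -> disclose_dataset); since O(stand_down), deontic closure gives O(disclose_dataset).
Premise 4 does not contribute to this derivation.
So O(disclose_dataset) follows.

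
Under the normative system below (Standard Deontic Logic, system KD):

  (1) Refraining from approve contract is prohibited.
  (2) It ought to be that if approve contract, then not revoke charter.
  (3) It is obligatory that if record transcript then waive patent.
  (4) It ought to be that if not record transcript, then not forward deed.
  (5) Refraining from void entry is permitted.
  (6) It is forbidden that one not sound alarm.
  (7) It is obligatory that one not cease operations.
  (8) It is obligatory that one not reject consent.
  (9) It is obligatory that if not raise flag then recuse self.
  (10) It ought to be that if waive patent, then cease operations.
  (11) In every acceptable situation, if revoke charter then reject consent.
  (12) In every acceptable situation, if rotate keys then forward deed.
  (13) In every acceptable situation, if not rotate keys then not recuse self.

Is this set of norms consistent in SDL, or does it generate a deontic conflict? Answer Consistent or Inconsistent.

Premise 11 is O(revoke_charter → reject_consent), but O(revoke_charter) is not derivable from the premises, so it does not yield O(reject_consent).
So O(reject_consent) is not derivable, and the apparent clash with O(¬reject_consent) does not arise.
A world satisfying every obligation exists (e.g. approve_contract=true, cease_operations=false, forward_deed=false, raise_flag=true, record_transcript=false, recuse_self=false, reject_consent=false, revoke_charter=false, rotate_keys=false, sound_alarm=true, void_entry=false, waive_patent=false); no atom is both obligatory and forbidden, so the set is consistent.

Consistent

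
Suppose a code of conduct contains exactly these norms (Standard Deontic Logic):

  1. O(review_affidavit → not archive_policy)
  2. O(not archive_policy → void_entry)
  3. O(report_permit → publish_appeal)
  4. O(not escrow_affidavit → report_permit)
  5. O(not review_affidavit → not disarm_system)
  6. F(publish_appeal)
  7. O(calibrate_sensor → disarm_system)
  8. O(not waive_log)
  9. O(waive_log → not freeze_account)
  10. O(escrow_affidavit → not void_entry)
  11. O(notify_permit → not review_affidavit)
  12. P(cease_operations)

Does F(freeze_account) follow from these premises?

No

Premise 9 is O(waive_log → not freeze_account), but O(waive_log) is not derivable from the premises, so it does not yield O(not freeze_account).
No other premise forces O(not freeze_account). An ideal world satisfying every premise can still have freeze_account true, so F(freeze_account) is not derivable.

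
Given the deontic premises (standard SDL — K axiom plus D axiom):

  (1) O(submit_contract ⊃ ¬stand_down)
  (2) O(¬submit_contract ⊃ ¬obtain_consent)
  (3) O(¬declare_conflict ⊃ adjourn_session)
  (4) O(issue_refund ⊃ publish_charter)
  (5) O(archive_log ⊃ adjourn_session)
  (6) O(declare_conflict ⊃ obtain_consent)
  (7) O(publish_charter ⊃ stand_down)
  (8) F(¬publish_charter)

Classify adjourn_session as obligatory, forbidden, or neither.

Premise 8 is F(¬publish_charter), i.e. O(publish_charter).
From O(publish_charter) and premise 7, O(publish_charter ⊃ stand_down), we obtain O(stand_down).
Premise 1 is O(submit_contract ⊃ ¬stand_down); contrapositively O(stand_down ⊃ ¬submit_contract). Since O(stand_down) holds, K gives O(¬submit_contract).
Applying K to premise 2 (O(¬submit_contract ⊃ ¬obtain_consent)) and O(¬submit_contract) yields O(¬obtain_consent).
The contrapositive of premise 6 (O(declare_conflict ⊃ obtain_consent)) is O(¬obtain_consent ⊃ ¬declare_conflict), and O(¬obtain_consent) is already established, so O(¬declare_conflict).
From O(¬declare_conflict) and premise 3, O(¬declare_conflict ⊃ adjourn_session), we obtain O(adjourn_session).
Premises 4, 5 do not contribute to this derivation.
Hence adjourn_session is obligatory.

Obligatory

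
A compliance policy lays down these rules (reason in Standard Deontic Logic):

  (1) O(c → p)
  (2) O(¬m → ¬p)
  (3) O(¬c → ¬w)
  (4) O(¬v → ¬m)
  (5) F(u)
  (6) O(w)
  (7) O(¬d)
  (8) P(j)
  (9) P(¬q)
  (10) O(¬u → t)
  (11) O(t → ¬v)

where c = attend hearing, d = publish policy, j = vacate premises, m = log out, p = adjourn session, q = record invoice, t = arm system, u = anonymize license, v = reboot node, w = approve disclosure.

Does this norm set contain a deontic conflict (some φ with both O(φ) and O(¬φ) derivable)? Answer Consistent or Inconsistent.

Premise 6 gives O(w).
Premise 3, O(¬c → ¬w), contraposes to O(w → c); with O(w) we get O(c).
With premise 1, O(c → p), the K-axiom yields O(p).
The contrapositive of premise 2 (O(¬m → ¬p)) is O(p → m), and O(p) is already established, so O(m).
The contrapositive of premise 4 (O(¬v → ¬m)) is O(m → v), and O(m) is already established, so O(v).
The contrapositive of premise 11 (O(t → ¬v)) is O(v → ¬t), and O(v) is already established, so O(¬t).
Premise 10 is O(¬u → t); contrapositively O(¬t → u). Since O(¬t) holds, K gives O(u).
Yet premise 5 is F(u), i.e. O(¬u).
We now have both O(u) and O(¬u) — u is simultaneously obligatory and forbidden, violating the D-axiom.

Inconsistent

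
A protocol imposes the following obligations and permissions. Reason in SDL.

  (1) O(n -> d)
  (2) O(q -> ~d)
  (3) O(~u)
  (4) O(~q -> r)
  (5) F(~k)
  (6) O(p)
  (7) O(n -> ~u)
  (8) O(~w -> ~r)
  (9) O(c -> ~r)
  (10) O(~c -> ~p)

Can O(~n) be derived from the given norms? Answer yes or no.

Premise 6 states O(p) outright.
Premise 10, O(~c -> ~p), contraposes to O(p -> c); with O(p) we get O(c).
With premise 9, O(c -> ~r), the K-axiom yields O(~r).
The contrapositive of premise 4 (O(~q -> r)) is O(~r -> q), and O(~r) is already established, so O(q).
Applying K to premise 2 (O(q -> ~d)) and O(q) yields O(~d).
Premise 1 is O(n -> d); contrapositively O(~d -> ~n). Since O(~d) holds, K gives O(~n).
Premises 3, 5, 7, 8 do not contribute to this derivation.
So O(~n) follows.

Yes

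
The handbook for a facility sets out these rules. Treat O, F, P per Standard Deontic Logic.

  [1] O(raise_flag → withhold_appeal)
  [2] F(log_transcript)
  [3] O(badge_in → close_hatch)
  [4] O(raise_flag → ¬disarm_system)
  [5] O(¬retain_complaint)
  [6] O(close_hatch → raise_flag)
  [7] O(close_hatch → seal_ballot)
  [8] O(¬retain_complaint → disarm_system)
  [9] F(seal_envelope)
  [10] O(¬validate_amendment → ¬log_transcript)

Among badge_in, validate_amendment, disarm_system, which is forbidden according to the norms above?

badge_in

Premise 5 gives O(¬retain_complaint).
From O(¬retain_complaint) and premise 8, O(¬retain_complaint → disarm_system), we obtain O(disarm_system).
The contrapositive of premise 4 (O(raise_flag → ¬disarm_system)) is O(disarm_system → ¬raise_flag), and O(disarm_system) is already established, so O(¬raise_flag).
The contrapositive of premise 6 (O(close_hatch → raise_flag)) is O(¬raise_flag → ¬close_hatch), and O(¬raise_flag) is already established, so O(¬close_hatch).
Premise 3 is O(badge_in → close_hatch); contrapositively O(¬close_hatch → ¬badge_in). Since O(¬close_hatch) holds, K gives O(¬badge_in).
So O(¬badge_in) holds, i.e. badge_in is forbidden. None of the other listed options is forbidden under the premises.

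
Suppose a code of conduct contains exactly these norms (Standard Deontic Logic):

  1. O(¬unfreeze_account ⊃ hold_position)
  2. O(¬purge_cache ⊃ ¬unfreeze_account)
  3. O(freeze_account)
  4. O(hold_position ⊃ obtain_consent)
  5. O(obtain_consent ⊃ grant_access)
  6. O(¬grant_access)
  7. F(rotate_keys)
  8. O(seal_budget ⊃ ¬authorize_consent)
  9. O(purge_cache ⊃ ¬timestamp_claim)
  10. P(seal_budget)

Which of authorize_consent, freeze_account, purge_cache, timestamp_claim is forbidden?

timestamp_claim

Premise 6 gives O(¬grant_access).
The contrapositive of premise 5 (O(obtain_consent ⊃ grant_access)) is O(¬grant_access ⊃ ¬obtain_consent), and O(¬grant_access) is already established, so O(¬obtain_consent).
The contrapositive of premise 4 (O(hold_position ⊃ obtain_consent)) is O(¬obtain_consent ⊃ ¬hold_position), and O(¬obtain_consent) is already established, so O(¬hold_position).
Premise 1, O(¬unfreeze_account ⊃ hold_position), contraposes to O(¬hold_position ⊃ unfreeze_account); with O(¬hold_position) we get O(unfreeze_account).
Premise 2 is O(¬purge_cache ⊃ ¬unfreeze_account); contrapositively O(unfreeze_account ⊃ purge_cache). Since O(unfreeze_account) holds, K gives O(purge_cache).
Applying K to premise 9 (O(purge_cache ⊃ ¬timestamp_claim)) and O(purge_cache) yields O(¬timestamp_claim).
So O(¬timestamp_claim) holds, i.e. timestamp_claim is forbidden. None of the other listed options is forbidden under the premises.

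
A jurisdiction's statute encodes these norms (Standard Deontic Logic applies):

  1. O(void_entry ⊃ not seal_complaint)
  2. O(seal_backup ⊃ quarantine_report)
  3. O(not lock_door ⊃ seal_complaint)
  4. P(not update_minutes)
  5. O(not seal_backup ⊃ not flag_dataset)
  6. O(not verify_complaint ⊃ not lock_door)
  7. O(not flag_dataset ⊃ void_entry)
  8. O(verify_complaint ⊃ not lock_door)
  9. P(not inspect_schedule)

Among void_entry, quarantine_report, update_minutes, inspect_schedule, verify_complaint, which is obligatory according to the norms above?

By case analysis on not verify_complaint: premise 6 gives O(not verify_complaint ⊃ not lock_door) and premise 8 gives O(verify_complaint ⊃ not lock_door), so O(not lock_door) either way.
From O(not lock_door) and premise 3, O(not lock_door ⊃ seal_complaint), we obtain O(seal_complaint).
Premise 1 is O(void_entry ⊃ not seal_complaint); contrapositively O(seal_complaint ⊃ not void_entry). Since O(seal_complaint) holds, K gives O(not void_entry).
The contrapositive of premise 7 (O(not flag_dataset ⊃ void_entry)) is O(not void_entry ⊃ flag_dataset), and O(not void_entry) is already established, so O(flag_dataset).
Premise 5, O(not seal_backup ⊃ not flag_dataset), contraposes to O(flag_dataset ⊃ seal_backup); with O(flag_dataset) we get O(seal_backup).
With premise 2, O(seal_backup ⊃ quarantine_report), the K-axiom yields O(quarantine_report).
So O(quarantine_report) holds — quarantine_report is obligatory. None of the other listed options is made obligatory by any chain of premises.

quarantine_report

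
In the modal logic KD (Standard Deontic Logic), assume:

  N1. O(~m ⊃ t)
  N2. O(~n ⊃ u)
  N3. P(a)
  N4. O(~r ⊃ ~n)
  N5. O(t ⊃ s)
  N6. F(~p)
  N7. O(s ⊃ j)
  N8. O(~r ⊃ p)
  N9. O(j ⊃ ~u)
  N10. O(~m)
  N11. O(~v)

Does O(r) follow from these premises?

Yes

From premise 10 we have O(~m).
Premise 1 is O(~m ⊃ t); since O(~m), deontic closure gives O(t).
With premise 5, O(t ⊃ s), the K-axiom yields O(s).
Premise 7 is O(s ⊃ j); since O(s), deontic closure gives O(j).
From O(j) and premise 9, O(j ⊃ ~u), we obtain O(~u).
Premise 2 is O(~n ⊃ u); contrapositively O(~u ⊃ n). Since O(~u) holds, K gives O(n).
The contrapositive of premise 4 (O(~r ⊃ ~n)) is O(n ⊃ r), and O(n) is already established, so O(r).
Premises 3, 6, 8, 11 do not contribute to this derivation.
So O(r) follows.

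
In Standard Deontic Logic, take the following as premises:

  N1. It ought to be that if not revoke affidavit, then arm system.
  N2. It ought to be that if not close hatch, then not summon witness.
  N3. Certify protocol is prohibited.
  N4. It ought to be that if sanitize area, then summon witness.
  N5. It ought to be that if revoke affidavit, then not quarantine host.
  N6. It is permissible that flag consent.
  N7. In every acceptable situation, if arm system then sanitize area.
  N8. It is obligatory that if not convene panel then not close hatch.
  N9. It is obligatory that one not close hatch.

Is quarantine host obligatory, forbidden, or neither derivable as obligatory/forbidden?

Premise 9 gives O(¬close_hatch).
With premise 2, O(¬close_hatch → ¬summon_witness), the K-axiom yields O(¬summon_witness).
Premise 4 is O(sanitize_area → summon_witness); contrapositively O(¬summon_witness → ¬sanitize_area). Since O(¬summon_witness) holds, K gives O(¬sanitize_area).
Premise 7 is O(arm_system → sanitize_area); contrapositively O(¬sanitize_area → ¬arm_system). Since O(¬sanitize_area) holds, K gives O(¬arm_system).
Premise 1, O(¬revoke_affidavit → arm_system), contraposes to O(¬arm_system → revoke_affidavit); with O(¬arm_system) we get O(revoke_affidavit).
Premise 5 is O(revoke_affidavit → ¬quarantine_host); since O(revoke_affidavit), deontic closure gives O(¬quarantine_host).
Premises 3, 6, 8 do not contribute to this derivation.
Thus O(¬quarantine_host), which is F(quarantine_host): quarantine_host is forbidden.

Forbidden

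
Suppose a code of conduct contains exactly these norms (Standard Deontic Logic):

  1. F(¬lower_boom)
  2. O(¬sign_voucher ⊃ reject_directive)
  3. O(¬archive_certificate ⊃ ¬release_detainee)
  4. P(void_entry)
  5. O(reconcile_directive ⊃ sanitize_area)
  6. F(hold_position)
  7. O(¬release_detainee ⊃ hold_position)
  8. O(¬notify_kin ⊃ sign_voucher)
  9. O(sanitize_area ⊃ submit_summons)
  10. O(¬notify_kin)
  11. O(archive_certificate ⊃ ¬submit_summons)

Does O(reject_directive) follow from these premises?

Premise 2 is O(¬sign_voucher ⊃ reject_directive), but O(¬sign_voucher) is not derivable from the premises, so it does not yield O(reject_directive).
No other premise forces O(reject_directive). An ideal world satisfying every premise can still have reject_directive false, so O(reject_directive) is not derivable.

No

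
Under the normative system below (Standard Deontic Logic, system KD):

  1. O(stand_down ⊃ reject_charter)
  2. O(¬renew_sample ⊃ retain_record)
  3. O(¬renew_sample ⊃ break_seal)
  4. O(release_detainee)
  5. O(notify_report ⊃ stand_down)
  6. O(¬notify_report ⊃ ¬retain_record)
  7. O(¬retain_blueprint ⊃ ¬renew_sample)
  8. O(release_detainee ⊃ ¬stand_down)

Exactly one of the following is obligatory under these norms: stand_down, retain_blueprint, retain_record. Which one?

retain_blueprint

Premise 4 gives O(release_detainee).
From O(release_detainee) and premise 8, O(release_detainee ⊃ ¬stand_down), we obtain O(¬stand_down).
The contrapositive of premise 5 (O(notify_report ⊃ stand_down)) is O(¬stand_down ⊃ ¬notify_report), and O(¬stand_down) is already established, so O(¬notify_report).
Applying K to premise 6 (O(¬notify_report ⊃ ¬retain_record)) and O(¬notify_report) yields O(¬retain_record).
Premise 2 is O(¬renew_sample ⊃ retain_record); contrapositively O(¬retain_record ⊃ renew_sample). Since O(¬retain_record) holds, K gives O(renew_sample).
The contrapositive of premise 7 (O(¬retain_blueprint ⊃ ¬renew_sample)) is O(renew_sample ⊃ retain_blueprint), and O(renew_sample) is already established, so O(retain_blueprint).
So O(retain_blueprint) holds — retain_blueprint is obligatory. None of the other listed options is made obligatory by any chain of premises.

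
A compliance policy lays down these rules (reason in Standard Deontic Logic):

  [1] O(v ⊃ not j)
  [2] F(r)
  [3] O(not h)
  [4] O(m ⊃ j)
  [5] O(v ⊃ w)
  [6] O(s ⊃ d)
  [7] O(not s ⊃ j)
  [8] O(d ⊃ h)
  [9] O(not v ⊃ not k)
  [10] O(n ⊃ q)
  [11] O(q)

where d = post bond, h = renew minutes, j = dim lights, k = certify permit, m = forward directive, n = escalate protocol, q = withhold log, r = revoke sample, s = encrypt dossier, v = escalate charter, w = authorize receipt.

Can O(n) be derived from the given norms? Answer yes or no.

No

Premise 10 is O(n ⊃ q); even if O(q) held, inferring O(n) would be affirming the consequent — invalid.
No other premise forces O(n). An ideal world satisfying every premise can still have n false, so O(n) is not derivable.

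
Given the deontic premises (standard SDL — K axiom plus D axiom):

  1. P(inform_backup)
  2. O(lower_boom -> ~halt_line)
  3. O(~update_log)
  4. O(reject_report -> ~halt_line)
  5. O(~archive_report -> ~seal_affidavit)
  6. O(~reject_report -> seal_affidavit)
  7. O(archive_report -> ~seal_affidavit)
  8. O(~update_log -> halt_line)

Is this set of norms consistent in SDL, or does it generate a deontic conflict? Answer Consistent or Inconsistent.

Inconsistent

Premises 5 and 7 cover both cases: O(~archive_report -> ~seal_affidavit) and O(archive_report -> ~seal_affidavit). Since ~archive_report ∨ archive_report is a tautology, O(~seal_affidavit) follows.
Premise 6, O(~reject_report -> seal_affidavit), contraposes to O(~seal_affidavit -> reject_report); with O(~seal_affidavit) we get O(reject_report).
Premise 4 is O(reject_report -> ~halt_line); since O(reject_report), deontic closure gives O(~halt_line).
Premise 8 is O(~update_log -> halt_line); contrapositively O(~halt_line -> update_log). Since O(~halt_line) holds, K gives O(update_log).
Yet premise 3 states O(~update_log).
We now have both O(update_log) and O(~update_log) — update_log is simultaneously obligatory and forbidden, violating the D-axiom.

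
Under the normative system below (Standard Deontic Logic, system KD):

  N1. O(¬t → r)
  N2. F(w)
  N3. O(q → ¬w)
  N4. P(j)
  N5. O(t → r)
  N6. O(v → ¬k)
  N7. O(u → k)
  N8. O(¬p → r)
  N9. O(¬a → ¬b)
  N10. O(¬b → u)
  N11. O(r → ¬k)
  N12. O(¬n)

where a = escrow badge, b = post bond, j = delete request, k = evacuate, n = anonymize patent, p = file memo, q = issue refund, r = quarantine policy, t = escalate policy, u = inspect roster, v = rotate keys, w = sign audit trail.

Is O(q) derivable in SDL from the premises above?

Premise 3 is O(q → ¬w); even if O(¬w) held, inferring O(q) would be affirming the consequent — invalid.
No other premise forces O(q). An ideal world satisfying every premise can still have q false, so O(q) is not derivable.

No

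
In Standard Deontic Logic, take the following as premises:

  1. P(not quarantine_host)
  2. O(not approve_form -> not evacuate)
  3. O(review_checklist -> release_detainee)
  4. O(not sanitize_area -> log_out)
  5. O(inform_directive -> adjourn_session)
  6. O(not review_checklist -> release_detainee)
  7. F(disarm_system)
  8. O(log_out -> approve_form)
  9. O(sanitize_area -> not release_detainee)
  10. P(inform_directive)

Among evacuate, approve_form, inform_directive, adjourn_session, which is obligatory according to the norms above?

By case analysis on review_checklist: premise 3 gives O(review_checklist -> release_detainee) and premise 6 gives O(not review_checklist -> release_detainee), so O(release_detainee) either way.
Premise 9, O(sanitize_area -> not release_detainee), contraposes to O(release_detainee -> not sanitize_area); with O(release_detainee) we get O(not sanitize_area).
With premise 4, O(not sanitize_area -> log_out), the K-axiom yields O(log_out).
Premise 8 is O(log_out -> approve_form); since O(log_out), deontic closure gives O(approve_form).
So O(approve_form) holds — approve_form is obligatory. None of the other listed options is made obligatory by any chain of premises.

approve_form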